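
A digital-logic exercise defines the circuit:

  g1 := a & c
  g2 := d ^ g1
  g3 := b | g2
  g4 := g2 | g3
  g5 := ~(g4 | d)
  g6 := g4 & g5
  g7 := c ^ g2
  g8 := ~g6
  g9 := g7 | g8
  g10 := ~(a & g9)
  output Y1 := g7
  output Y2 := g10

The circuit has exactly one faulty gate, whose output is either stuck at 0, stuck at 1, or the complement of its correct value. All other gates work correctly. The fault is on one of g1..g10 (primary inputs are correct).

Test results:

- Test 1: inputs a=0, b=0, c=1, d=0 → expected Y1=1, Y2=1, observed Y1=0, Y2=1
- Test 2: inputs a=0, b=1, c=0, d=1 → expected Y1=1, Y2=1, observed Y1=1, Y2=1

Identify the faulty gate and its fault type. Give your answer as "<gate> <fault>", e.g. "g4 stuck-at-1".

g2 stuck-at-1

Fault-free values for test 1 (a=0, b=0, c=1, d=0): g1=0, g2=0, g3=0, g4=0, g5=1, g6=0, g7=1, g8=1, g9=1, g10=1, giving Y1=1, Y2=1. Observed Y1=0, Y2=1.
Test 1: faults giving observed Y1=0, Y2=1 are {g1 stuck-at-1, g1 inverted output, g2 stuck-at-1, g2 inverted output, g7 stuck-at-0, g7 inverted output}.
Test 2 (a=0, b=1, c=0, d=1): fault-free g1=0, g2=1, g3=1, g4=1, g5=0, g6=0, g7=1, g8=1, g9=1, g10=1 → Y1=1, Y2=1; observed Y1=1, Y2=1. Eliminates g1 stuck-at-1, g1 inverted output, g2 inverted output, g7 stuck-at-0, g7 inverted output.
Only g2 stuck-at-1 is consistent with every test.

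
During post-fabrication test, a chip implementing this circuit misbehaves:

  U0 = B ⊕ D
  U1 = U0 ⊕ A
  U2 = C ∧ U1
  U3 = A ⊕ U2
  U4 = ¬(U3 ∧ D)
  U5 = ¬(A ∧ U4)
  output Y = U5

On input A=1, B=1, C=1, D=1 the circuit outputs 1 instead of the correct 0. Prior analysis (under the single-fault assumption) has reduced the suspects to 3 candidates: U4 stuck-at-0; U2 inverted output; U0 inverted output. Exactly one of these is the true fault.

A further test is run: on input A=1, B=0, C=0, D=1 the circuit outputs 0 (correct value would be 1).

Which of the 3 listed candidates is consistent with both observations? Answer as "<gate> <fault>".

Evaluate each candidate on input A=1, B=0, C=0, D=1:
  U4 stuck-at-0: U0=1, U1=0, U2=0, U3=1, U4=0 [stuck-at-0], U5=1 → 1 — eliminated
  U2 inverted output: U0=1, U1=0, U2=1 [inverted output], U3=0, U4=1, U5=0 → 0 — matches
  U0 inverted output: U0=0 [inverted output], U1=1, U2=0, U3=1, U4=0, U5=1 → 1 — eliminated
Only U2 inverted output reproduces the observed 0.

U2 inverted output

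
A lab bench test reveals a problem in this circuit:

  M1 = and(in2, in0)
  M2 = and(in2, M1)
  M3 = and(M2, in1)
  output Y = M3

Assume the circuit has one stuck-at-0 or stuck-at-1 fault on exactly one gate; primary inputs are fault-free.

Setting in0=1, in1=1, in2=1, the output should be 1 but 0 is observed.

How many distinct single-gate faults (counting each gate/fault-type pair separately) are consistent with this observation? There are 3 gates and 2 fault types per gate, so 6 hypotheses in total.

3

Fault-free: M1=1, M2=1, M3=1 → 1. Observed 0.
  M1 stuck-at-0: output 0 ✓
  M1 stuck-at-1: output 1 ✗
  M2 stuck-at-0: output 0 ✓
  M2 stuck-at-1: output 1 ✗
  M3 stuck-at-0: output 0 ✓
  M3 stuck-at-1: output 1 ✗
Consistent faults: {M1 stuck-at-0, M2 stuck-at-0, M3 stuck-at-0} — 3 in all.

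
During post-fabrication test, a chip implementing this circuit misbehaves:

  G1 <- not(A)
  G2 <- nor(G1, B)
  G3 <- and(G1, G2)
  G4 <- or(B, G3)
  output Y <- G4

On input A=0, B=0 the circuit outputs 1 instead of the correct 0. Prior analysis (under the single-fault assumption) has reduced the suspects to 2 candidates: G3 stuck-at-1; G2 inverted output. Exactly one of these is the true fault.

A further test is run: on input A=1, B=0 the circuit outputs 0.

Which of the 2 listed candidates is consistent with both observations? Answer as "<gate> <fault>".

G2 inverted output

Evaluate each candidate on input A=1, B=0:
  G3 stuck-at-1: G1=0, G2=1, G3=1 [stuck-at-1], G4=1 → 1 — eliminated
  G2 inverted output: G1=0, G2=0 [inverted output], G3=0, G4=0 → 0 — matches
Only G2 inverted output reproduces the observed 0.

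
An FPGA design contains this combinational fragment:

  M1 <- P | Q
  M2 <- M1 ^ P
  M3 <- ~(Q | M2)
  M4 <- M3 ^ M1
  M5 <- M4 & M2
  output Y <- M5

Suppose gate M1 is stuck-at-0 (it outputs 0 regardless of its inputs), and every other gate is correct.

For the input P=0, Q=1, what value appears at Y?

0

Propagate with M1 forced: M1=0 [stuck-at-0], M2=0, M3=0, M4=0, M5=0.
So Y = 0. (Without the fault it would be 1.)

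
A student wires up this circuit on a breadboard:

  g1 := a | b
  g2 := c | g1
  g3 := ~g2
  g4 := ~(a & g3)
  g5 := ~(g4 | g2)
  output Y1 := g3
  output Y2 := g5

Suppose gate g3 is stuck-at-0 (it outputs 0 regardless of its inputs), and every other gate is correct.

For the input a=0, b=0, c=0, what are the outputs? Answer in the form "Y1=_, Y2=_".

Y1=0, Y2=0

Propagate with g3 forced: g1=0, g2=0, g3=0 [stuck-at-0], g4=1, g5=0.
So the outputs are Y1=0, Y2=0. (Without the fault they would be Y1=1, Y2=0.)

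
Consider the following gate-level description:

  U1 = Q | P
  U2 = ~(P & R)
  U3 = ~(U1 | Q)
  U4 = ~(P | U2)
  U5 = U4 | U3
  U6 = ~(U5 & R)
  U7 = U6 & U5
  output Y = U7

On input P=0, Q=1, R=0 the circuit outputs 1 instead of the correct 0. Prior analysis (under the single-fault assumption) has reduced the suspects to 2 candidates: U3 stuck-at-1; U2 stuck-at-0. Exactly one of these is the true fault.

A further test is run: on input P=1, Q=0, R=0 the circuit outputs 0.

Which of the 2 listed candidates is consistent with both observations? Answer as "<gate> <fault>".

Evaluate each candidate on input P=1, Q=0, R=0:
  U3 stuck-at-1: U1=1, U2=1, U3=1 [stuck-at-1], U4=0, U5=1, U6=1, U7=1 → 1 — eliminated
  U2 stuck-at-0: U1=1, U2=0 [stuck-at-0], U3=0, U4=0, U5=0, U6=1, U7=0 → 0 — matches
Only U2 stuck-at-0 reproduces the observed 0.

U2 stuck-at-0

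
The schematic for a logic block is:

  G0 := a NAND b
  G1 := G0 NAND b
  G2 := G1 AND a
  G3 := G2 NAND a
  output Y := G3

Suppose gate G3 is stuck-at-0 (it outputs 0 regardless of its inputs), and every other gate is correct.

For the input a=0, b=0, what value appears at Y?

0

Propagate with G3 forced: G0=1, G1=1, G2=0, G3=0 [stuck-at-0].
So Y = 0. (Without the fault it would be 1.)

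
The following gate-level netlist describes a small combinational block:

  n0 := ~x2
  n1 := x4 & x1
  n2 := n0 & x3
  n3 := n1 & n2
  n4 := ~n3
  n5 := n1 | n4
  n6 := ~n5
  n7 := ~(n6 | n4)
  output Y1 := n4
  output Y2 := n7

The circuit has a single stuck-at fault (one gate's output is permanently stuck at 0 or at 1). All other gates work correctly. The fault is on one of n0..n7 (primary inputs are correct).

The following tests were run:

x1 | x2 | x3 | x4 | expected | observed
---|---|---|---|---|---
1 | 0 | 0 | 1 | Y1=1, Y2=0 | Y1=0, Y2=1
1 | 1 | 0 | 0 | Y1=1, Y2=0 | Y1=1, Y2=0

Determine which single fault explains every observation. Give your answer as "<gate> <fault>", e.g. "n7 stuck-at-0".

Fault-free values for test 1 (x1=1, x2=0, x3=0, x4=1): n0=1, n1=1, n2=0, n3=0, n4=1, n5=1, n6=0, n7=0, giving Y1=1, Y2=0. Observed Y1=0, Y2=1.
Test 1: faults giving observed Y1=0, Y2=1 are {n2 stuck-at-1, n3 stuck-at-1, n4 stuck-at-0}.
Test 2 (x1=1, x2=1, x3=0, x4=0): fault-free n0=0, n1=0, n2=0, n3=0, n4=1, n5=1, n6=0, n7=0 → Y1=1, Y2=0; observed Y1=1, Y2=0. Eliminates n3 stuck-at-1, n4 stuck-at-0.
Only n2 stuck-at-1 is consistent with every test.

n2 stuck-at-1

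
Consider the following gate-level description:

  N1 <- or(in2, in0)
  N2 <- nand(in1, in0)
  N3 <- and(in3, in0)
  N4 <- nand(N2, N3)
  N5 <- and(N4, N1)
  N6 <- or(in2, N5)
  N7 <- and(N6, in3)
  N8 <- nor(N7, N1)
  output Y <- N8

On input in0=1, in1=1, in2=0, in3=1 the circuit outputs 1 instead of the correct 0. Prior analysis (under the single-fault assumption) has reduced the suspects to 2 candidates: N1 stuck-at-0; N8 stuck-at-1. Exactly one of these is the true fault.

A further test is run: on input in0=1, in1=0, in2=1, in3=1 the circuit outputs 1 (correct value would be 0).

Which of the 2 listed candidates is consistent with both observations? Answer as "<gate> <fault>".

Evaluate each candidate on input in0=1, in1=0, in2=1, in3=1:
  N1 stuck-at-0: N1=0 [stuck-at-0], N2=1, N3=1, N4=0, N5=0, N6=1, N7=1, N8=0 → 0 — eliminated
  N8 stuck-at-1: N1=1, N2=1, N3=1, N4=0, N5=0, N6=1, N7=1, N8=1 [stuck-at-1] → 1 — matches
Only N8 stuck-at-1 reproduces the observed 1.

N8 stuck-at-1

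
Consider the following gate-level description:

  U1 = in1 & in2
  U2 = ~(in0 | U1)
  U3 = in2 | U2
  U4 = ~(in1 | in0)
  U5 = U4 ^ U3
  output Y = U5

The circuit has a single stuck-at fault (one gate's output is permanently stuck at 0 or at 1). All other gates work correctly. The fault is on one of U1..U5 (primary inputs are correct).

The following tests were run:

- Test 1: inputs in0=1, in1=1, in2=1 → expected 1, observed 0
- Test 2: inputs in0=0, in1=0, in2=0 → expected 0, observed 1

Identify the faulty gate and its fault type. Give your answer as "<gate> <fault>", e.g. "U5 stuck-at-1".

Fault-free values for test 1 (in0=1, in1=1, in2=1): U1=1, U2=0, U3=1, U4=0, U5=1, giving Y=1. Observed 0.
Test 1: faults giving observed 0 are {U3 stuck-at-0, U4 stuck-at-1, U5 stuck-at-0}.
Test 2 (in0=0, in1=0, in2=0): fault-free U1=0, U2=1, U3=1, U4=1, U5=0 → 0; observed 1. Eliminates U4 stuck-at-1, U5 stuck-at-0.
Only U3 stuck-at-0 is consistent with every test.

U3 stuck-at-0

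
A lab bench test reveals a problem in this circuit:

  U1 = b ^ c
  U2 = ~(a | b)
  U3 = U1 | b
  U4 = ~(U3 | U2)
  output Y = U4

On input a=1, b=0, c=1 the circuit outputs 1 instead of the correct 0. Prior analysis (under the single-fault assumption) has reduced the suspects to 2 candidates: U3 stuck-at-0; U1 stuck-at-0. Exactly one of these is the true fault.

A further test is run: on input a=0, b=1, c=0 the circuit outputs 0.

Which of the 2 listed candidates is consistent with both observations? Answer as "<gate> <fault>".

Evaluate each candidate on input a=0, b=1, c=0:
  U3 stuck-at-0: U1=1, U2=0, U3=0 [stuck-at-0], U4=1 → 1 — eliminated
  U1 stuck-at-0: U1=0 [stuck-at-0], U2=0, U3=1, U4=0 → 0 — matches
Only U1 stuck-at-0 reproduces the observed 0.

U1 stuck-at-0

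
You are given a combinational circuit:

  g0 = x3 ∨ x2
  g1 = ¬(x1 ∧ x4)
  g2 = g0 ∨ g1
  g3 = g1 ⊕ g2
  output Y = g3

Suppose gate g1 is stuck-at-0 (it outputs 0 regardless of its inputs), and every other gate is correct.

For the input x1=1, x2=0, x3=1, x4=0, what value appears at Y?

Propagate with g1 forced: g0=1, g1=0 [stuck-at-0], g2=1, g3=1.
So Y = 1. (Without the fault it would be 0.)

1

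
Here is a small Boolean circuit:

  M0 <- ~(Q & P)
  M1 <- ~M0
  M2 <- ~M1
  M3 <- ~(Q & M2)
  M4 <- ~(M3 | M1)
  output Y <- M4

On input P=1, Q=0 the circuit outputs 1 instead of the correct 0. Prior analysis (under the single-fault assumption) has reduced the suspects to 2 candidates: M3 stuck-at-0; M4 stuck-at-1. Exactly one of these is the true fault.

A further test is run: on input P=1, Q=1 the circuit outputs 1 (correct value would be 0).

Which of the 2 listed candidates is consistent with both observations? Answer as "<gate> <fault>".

M4 stuck-at-1

Evaluate each candidate on input P=1, Q=1:
  M3 stuck-at-0: M0=0, M1=1, M2=0, M3=0 [stuck-at-0], M4=0 → 0 — eliminated
  M4 stuck-at-1: M0=0, M1=1, M2=0, M3=1, M4=1 [stuck-at-1] → 1 — matches
Only M4 stuck-at-1 reproduces the observed 1.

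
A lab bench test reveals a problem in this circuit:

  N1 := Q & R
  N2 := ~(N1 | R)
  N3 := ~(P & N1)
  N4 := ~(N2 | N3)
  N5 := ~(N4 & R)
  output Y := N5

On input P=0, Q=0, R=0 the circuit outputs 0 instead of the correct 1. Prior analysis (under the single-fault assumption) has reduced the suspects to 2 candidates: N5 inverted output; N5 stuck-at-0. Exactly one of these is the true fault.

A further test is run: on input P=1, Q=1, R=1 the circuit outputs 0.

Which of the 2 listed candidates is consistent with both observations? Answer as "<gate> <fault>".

N5 stuck-at-0

Evaluate each candidate on input P=1, Q=1, R=1:
  N5 inverted output: N1=1, N2=0, N3=0, N4=1, N5=1 [inverted output] → 1 — eliminated
  N5 stuck-at-0: N1=1, N2=0, N3=0, N4=1, N5=0 [stuck-at-0] → 0 — matches
Only N5 stuck-at-0 reproduces the observed 0.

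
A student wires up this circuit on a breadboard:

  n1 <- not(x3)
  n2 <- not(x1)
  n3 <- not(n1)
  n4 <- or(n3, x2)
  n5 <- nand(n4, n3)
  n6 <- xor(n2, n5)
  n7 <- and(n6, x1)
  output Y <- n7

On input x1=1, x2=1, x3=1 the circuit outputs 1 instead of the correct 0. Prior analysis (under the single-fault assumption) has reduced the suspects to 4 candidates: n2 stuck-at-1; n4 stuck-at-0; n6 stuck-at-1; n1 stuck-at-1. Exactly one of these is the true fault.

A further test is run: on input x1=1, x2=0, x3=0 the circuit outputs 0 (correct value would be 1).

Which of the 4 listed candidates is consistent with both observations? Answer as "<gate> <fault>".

n2 stuck-at-1

Evaluate each candidate on input x1=1, x2=0, x3=0:
  n2 stuck-at-1: n1=1, n2=1 [stuck-at-1], n3=0, n4=0, n5=1, n6=0, n7=0 → 0 — matches
  n4 stuck-at-0: n1=1, n2=0, n3=0, n4=0 [stuck-at-0], n5=1, n6=1, n7=1 → 1 — eliminated
  n6 stuck-at-1: n1=1, n2=0, n3=0, n4=0, n5=1, n6=1 [stuck-at-1], n7=1 → 1 — eliminated
  n1 stuck-at-1: n1=1 [stuck-at-1], n2=0, n3=0, n4=0, n5=1, n6=1, n7=1 → 1 — eliminated
Only n2 stuck-at-1 reproduces the observed 0.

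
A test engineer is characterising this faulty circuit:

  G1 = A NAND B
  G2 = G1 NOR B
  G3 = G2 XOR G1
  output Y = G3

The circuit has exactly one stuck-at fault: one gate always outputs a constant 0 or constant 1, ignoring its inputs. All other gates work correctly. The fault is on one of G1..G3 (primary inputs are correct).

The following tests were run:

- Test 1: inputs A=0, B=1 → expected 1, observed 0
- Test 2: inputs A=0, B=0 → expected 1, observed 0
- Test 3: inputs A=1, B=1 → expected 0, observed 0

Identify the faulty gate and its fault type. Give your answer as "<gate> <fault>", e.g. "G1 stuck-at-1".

G3 stuck-at-0

Fault-free values for test 1 (A=0, B=1): G1=1, G2=0, G3=1, giving Y=1. Observed 0.
Test 1: faults giving observed 0 are {G1 stuck-at-0, G2 stuck-at-1, G3 stuck-at-0}.
Test 2 (A=0, B=0): fault-free G1=1, G2=0, G3=1 → 1; observed 0. Eliminates G1 stuck-at-0.
Test 3 (A=1, B=1): fault-free G1=0, G2=0, G3=0 → 0; observed 0. Eliminates G2 stuck-at-1.
Only G3 stuck-at-0 is consistent with every test.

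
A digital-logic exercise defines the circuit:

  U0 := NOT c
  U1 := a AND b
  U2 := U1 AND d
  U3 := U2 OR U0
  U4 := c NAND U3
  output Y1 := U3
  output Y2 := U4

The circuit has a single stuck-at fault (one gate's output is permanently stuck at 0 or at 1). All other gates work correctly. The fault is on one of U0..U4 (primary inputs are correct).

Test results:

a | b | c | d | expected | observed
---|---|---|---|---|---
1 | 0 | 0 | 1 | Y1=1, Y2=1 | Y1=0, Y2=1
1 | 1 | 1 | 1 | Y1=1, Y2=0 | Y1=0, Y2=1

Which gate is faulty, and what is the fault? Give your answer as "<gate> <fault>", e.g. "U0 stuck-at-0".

Fault-free values for test 1 (a=1, b=0, c=0, d=1): U0=1, U1=0, U2=0, U3=1, U4=1, giving Y1=1, Y2=1. Observed Y1=0, Y2=1.
Test 1: faults giving observed Y1=0, Y2=1 are {U0 stuck-at-0, U3 stuck-at-0}.
Test 2 (a=1, b=1, c=1, d=1): fault-free U0=0, U1=1, U2=1, U3=1, U4=0 → Y1=1, Y2=0; observed Y1=0, Y2=1. Eliminates U0 stuck-at-0.
Only U3 stuck-at-0 is consistent with every test.

U3 stuck-at-0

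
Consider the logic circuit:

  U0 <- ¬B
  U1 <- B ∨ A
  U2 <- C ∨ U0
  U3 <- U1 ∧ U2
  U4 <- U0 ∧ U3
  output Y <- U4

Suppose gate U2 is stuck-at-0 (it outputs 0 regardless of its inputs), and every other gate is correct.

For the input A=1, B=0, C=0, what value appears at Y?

0

Propagate with U2 forced: U0=1, U1=1, U2=0 [stuck-at-0], U3=0, U4=0.
So Y = 0. (Without the fault it would be 1.)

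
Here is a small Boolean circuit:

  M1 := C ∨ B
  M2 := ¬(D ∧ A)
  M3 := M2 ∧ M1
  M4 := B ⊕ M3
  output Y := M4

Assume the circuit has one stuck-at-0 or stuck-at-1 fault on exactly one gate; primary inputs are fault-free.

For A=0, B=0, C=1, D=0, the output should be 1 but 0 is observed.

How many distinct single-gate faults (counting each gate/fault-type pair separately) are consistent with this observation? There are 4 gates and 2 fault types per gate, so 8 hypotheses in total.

Fault-free: M1=1, M2=1, M3=1, M4=1 → 1. Observed 0.
  M1 stuck-at-0: output 0 ✓
  M1 stuck-at-1: output 1 ✗
  M2 stuck-at-0: output 0 ✓
  M2 stuck-at-1: output 1 ✗
  M3 stuck-at-0: output 0 ✓
  M3 stuck-at-1: output 1 ✗
  M4 stuck-at-0: output 0 ✓
  M4 stuck-at-1: output 1 ✗
Consistent faults: {M1 stuck-at-0, M2 stuck-at-0, M3 stuck-at-0, M4 stuck-at-0} — 4 in all.

4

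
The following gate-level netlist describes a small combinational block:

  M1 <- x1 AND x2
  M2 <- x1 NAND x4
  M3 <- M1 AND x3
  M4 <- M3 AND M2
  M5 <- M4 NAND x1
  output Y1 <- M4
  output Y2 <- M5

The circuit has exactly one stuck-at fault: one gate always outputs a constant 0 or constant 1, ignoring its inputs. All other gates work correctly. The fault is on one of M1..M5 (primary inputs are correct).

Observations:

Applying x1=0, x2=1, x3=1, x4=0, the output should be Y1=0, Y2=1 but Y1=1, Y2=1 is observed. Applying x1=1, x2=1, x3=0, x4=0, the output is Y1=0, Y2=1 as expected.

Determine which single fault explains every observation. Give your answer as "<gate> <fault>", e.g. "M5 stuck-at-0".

Fault-free values for test 1 (x1=0, x2=1, x3=1, x4=0): M1=0, M2=1, M3=0, M4=0, M5=1, giving Y1=0, Y2=1. Observed Y1=1, Y2=1.
Test 1: faults giving observed Y1=1, Y2=1 are {M1 stuck-at-1, M3 stuck-at-1, M4 stuck-at-1}.
Test 2 (x1=1, x2=1, x3=0, x4=0): fault-free M1=1, M2=1, M3=0, M4=0, M5=1 → Y1=0, Y2=1; observed Y1=0, Y2=1. Eliminates M3 stuck-at-1, M4 stuck-at-1.
Only M1 stuck-at-1 is consistent with every test.

M1 stuck-at-1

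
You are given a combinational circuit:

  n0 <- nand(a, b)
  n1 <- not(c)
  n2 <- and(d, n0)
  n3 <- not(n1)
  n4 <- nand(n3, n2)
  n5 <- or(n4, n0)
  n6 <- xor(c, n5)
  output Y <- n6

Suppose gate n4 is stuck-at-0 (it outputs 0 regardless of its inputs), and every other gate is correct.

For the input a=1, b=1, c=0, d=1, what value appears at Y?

Propagate with n4 forced: n0=0, n1=1, n2=0, n3=0, n4=0 [stuck-at-0], n5=0, n6=0.
So Y = 0. (Without the fault it would be 1.)

0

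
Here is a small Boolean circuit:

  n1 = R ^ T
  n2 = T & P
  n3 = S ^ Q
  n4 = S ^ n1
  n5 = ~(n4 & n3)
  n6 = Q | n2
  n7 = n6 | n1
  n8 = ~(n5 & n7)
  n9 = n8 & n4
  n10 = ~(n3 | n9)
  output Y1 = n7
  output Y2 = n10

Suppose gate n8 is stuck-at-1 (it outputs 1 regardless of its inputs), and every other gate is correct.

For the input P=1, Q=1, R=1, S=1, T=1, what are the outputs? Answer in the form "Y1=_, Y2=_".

Propagate with n8 forced: n1=0, n2=1, n3=0, n4=1, n5=1, n6=1, n7=1, n8=1 [stuck-at-1], n9=1, n10=0.
So the outputs are Y1=1, Y2=0. (Without the fault they would be Y1=1, Y2=1.)

Y1=1, Y2=0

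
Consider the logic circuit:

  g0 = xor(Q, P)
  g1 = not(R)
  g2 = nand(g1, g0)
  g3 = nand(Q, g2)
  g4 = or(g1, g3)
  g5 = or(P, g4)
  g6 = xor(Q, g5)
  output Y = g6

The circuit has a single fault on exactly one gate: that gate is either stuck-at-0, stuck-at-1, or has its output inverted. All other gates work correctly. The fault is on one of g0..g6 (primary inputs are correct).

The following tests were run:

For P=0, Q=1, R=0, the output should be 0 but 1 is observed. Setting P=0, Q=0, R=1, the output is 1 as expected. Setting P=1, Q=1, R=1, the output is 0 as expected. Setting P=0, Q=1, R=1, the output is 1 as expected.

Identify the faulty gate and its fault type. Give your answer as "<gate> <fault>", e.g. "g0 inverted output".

g1 stuck-at-0

Fault-free values for test 1 (P=0, Q=1, R=0): g0=1, g1=1, g2=0, g3=1, g4=1, g5=1, g6=0, giving Y=0. Observed 1.
Test 1: faults giving observed 1 are {g1 stuck-at-0, g1 inverted output, g4 stuck-at-0, g4 inverted output, g5 stuck-at-0, g5 inverted output, g6 stuck-at-1, g6 inverted output}.
Test 2 (P=0, Q=0, R=1): fault-free g0=0, g1=0, g2=1, g3=1, g4=1, g5=1, g6=1 → 1; observed 1. Eliminates g4 stuck-at-0, g4 inverted output, g5 stuck-at-0, g5 inverted output, g6 inverted output.
Test 3 (P=1, Q=1, R=1): fault-free g0=0, g1=0, g2=1, g3=0, g4=0, g5=1, g6=0 → 0; observed 0. Eliminates g6 stuck-at-1.
Test 4 (P=0, Q=1, R=1): fault-free g0=1, g1=0, g2=1, g3=0, g4=0, g5=0, g6=1 → 1; observed 1. Eliminates g1 inverted output.
Only g1 stuck-at-0 is consistent with every test.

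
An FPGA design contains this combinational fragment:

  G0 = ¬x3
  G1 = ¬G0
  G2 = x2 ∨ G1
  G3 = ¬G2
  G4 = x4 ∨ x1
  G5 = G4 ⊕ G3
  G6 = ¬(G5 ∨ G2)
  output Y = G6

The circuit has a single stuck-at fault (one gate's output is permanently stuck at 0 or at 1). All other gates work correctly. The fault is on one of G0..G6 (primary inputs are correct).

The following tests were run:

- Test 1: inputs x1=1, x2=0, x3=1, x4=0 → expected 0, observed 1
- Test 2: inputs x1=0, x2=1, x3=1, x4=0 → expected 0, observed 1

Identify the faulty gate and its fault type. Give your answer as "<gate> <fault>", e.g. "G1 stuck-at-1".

G6 stuck-at-1

Fault-free values for test 1 (x1=1, x2=0, x3=1, x4=0): G0=0, G1=1, G2=1, G3=0, G4=1, G5=1, G6=0, giving Y=0. Observed 1.
Test 1: faults giving observed 1 are {G0 stuck-at-1, G1 stuck-at-0, G2 stuck-at-0, G6 stuck-at-1}.
Test 2 (x1=0, x2=1, x3=1, x4=0): fault-free G0=0, G1=1, G2=1, G3=0, G4=0, G5=0, G6=0 → 0; observed 1. Eliminates G0 stuck-at-1, G1 stuck-at-0, G2 stuck-at-0.
Only G6 stuck-at-1 is consistent with every test.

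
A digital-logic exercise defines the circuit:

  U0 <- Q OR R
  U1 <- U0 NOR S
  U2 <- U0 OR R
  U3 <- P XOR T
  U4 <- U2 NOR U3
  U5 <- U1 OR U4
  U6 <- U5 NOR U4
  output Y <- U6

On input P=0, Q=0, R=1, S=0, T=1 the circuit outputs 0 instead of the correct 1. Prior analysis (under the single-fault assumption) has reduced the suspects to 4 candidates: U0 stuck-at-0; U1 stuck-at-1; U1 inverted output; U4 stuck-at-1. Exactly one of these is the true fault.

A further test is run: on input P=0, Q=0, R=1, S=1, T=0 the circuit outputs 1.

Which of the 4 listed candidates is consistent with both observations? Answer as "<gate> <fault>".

Evaluate each candidate on input P=0, Q=0, R=1, S=1, T=0:
  U0 stuck-at-0: U0=0 [stuck-at-0], U1=0, U2=1, U3=0, U4=0, U5=0, U6=1 → 1 — matches
  U1 stuck-at-1: U0=1, U1=1 [stuck-at-1], U2=1, U3=0, U4=0, U5=1, U6=0 → 0 — eliminated
  U1 inverted output: U0=1, U1=1 [inverted output], U2=1, U3=0, U4=0, U5=1, U6=0 → 0 — eliminated
  U4 stuck-at-1: U0=1, U1=0, U2=1, U3=0, U4=1 [stuck-at-1], U5=1, U6=0 → 0 — eliminated
Only U0 stuck-at-0 reproduces the observed 1.

U0 stuck-at-0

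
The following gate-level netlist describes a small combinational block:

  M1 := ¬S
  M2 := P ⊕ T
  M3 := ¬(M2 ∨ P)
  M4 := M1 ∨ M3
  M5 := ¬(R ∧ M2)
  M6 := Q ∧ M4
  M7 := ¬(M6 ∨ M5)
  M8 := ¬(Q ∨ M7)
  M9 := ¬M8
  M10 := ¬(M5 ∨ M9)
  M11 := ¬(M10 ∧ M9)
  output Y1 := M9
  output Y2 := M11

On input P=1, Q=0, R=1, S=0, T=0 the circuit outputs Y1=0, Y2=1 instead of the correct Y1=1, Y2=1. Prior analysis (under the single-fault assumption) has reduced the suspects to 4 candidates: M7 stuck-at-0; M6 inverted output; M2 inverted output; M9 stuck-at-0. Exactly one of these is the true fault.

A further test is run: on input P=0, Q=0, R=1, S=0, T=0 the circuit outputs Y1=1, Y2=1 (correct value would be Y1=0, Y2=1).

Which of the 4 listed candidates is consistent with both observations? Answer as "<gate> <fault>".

Evaluate each candidate on input P=0, Q=0, R=1, S=0, T=0:
  M7 stuck-at-0: M1=1, M2=0, M3=1, M4=1, M5=1, M6=0, M7=0 [stuck-at-0], M8=1, M9=0, M10=0, M11=1 → Y1=0, Y2=1 — eliminated
  M6 inverted output: M1=1, M2=0, M3=1, M4=1, M5=1, M6=1 [inverted output], M7=0, M8=1, M9=0, M10=0, M11=1 → Y1=0, Y2=1 — eliminated
  M2 inverted output: M1=1, M2=1 [inverted output], M3=0, M4=1, M5=0, M6=0, M7=1, M8=0, M9=1, M10=0, M11=1 → Y1=1, Y2=1 — matches
  M9 stuck-at-0: M1=1, M2=0, M3=1, M4=1, M5=1, M6=0, M7=0, M8=1, M9=0 [stuck-at-0], M10=0, M11=1 → Y1=0, Y2=1 — eliminated
Only M2 inverted output reproduces the observed Y1=1, Y2=1.

M2 inverted output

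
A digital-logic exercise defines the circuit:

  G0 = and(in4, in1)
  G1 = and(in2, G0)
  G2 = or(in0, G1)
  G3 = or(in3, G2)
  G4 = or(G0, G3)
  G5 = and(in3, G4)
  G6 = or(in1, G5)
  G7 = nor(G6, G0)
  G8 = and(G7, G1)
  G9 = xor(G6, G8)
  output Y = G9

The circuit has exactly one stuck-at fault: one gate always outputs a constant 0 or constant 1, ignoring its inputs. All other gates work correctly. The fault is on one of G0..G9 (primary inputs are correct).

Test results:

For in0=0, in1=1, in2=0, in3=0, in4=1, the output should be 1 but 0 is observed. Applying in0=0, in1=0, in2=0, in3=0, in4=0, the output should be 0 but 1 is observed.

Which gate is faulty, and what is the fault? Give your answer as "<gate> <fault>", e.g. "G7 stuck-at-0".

Fault-free values for test 1 (in0=0, in1=1, in2=0, in3=0, in4=1): G0=1, G1=0, G2=0, G3=0, G4=1, G5=0, G6=1, G7=0, G8=0, G9=1, giving Y=1. Observed 0.
Test 1: faults giving observed 0 are {G6 stuck-at-0, G8 stuck-at-1, G9 stuck-at-0}.
Test 2 (in0=0, in1=0, in2=0, in3=0, in4=0): fault-free G0=0, G1=0, G2=0, G3=0, G4=0, G5=0, G6=0, G7=1, G8=0, G9=0 → 0; observed 1. Eliminates G6 stuck-at-0, G9 stuck-at-0.
Only G8 stuck-at-1 is consistent with every test.

G8 stuck-at-1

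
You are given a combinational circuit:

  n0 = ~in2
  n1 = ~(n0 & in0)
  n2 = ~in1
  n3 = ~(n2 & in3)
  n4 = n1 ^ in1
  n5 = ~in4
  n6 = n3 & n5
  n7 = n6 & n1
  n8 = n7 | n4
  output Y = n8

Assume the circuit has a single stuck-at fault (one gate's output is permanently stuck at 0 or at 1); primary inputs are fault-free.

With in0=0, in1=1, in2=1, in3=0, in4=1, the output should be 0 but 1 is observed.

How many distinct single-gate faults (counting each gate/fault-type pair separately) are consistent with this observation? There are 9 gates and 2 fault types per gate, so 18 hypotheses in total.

Fault-free: n0=0, n1=1, n2=0, n3=1, n4=0, n5=0, n6=0, n7=0, n8=0 → 0. Observed 1.
  n0: none of the 2 fault types match ✗
  n1: stuck-at-0 ✓; others ✗
  n2: none of the 2 fault types match ✗
  n3: none of the 2 fault types match ✗
  n4: stuck-at-1 ✓; others ✗
  n5: stuck-at-1 ✓; others ✗
  n6: stuck-at-1 ✓; others ✗
  n7: stuck-at-1 ✓; others ✗
  n8: stuck-at-1 ✓; others ✗
Consistent faults: {n1 stuck-at-0, n4 stuck-at-1, n5 stuck-at-1, n6 stuck-at-1, n7 stuck-at-1, n8 stuck-at-1} — 6 in all.

6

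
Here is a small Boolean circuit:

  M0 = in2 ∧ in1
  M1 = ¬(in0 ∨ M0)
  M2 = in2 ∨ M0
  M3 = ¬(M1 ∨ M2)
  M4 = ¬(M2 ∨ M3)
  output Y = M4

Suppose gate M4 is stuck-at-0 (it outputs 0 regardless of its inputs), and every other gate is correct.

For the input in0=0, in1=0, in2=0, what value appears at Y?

Propagate with M4 forced: M0=0, M1=1, M2=0, M3=0, M4=0 [stuck-at-0].
So Y = 0. (Without the fault it would be 1.)

0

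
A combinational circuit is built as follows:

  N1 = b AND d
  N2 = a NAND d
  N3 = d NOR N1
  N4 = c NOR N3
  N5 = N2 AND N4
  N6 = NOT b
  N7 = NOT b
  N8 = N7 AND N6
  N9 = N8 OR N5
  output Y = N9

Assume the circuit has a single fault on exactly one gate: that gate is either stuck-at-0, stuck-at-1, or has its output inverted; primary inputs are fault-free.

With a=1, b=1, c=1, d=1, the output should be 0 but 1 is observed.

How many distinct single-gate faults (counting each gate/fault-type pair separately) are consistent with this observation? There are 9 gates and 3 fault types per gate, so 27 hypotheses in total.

6

Fault-free: N1=1, N2=0, N3=0, N4=0, N5=0, N6=0, N7=0, N8=0, N9=0 → 0. Observed 1.
  N1: none of the 3 fault types match ✗
  N2: none of the 3 fault types match ✗
  N3: none of the 3 fault types match ✗
  N4: none of the 3 fault types match ✗
  N5: stuck-at-1, inverted output ✓; others ✗
  N6: none of the 3 fault types match ✗
  N7: none of the 3 fault types match ✗
  N8: stuck-at-1, inverted output ✓; others ✗
  N9: stuck-at-1, inverted output ✓; others ✗
Consistent faults: {N5 stuck-at-1, N5 inverted output, N8 stuck-at-1, N8 inverted output, N9 stuck-at-1, N9 inverted output} — 6 in all.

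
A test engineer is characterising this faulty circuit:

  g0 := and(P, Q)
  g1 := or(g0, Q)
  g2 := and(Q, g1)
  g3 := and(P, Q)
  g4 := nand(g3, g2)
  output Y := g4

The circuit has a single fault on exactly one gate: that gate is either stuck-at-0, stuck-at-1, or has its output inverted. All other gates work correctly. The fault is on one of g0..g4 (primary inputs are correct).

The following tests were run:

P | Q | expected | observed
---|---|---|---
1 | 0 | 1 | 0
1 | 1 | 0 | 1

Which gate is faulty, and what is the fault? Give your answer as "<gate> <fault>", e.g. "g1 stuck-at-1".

g4 inverted output

Fault-free values for test 1 (P=1, Q=0): g0=0, g1=0, g2=0, g3=0, g4=1, giving Y=1. Observed 0.
Test 1: faults giving observed 0 are {g4 stuck-at-0, g4 inverted output}.
Test 2 (P=1, Q=1): fault-free g0=1, g1=1, g2=1, g3=1, g4=0 → 0; observed 1. Eliminates g4 stuck-at-0.
Only g4 inverted output is consistent with every test.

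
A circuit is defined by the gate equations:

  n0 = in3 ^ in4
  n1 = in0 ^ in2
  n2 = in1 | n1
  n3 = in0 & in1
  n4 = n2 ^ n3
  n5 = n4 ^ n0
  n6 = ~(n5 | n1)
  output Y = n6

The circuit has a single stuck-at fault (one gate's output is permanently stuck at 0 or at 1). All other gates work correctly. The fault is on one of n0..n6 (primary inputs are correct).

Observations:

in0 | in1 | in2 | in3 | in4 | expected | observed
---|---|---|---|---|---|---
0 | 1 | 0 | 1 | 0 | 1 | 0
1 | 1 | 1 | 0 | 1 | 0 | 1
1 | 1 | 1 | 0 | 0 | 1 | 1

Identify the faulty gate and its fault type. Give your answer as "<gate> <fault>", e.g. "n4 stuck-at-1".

n0 stuck-at-0

Fault-free values for test 1 (in0=0, in1=1, in2=0, in3=1, in4=0): n0=1, n1=0, n2=1, n3=0, n4=1, n5=0, n6=1, giving Y=1. Observed 0.
Test 1: faults giving observed 0 are {n0 stuck-at-0, n1 stuck-at-1, n2 stuck-at-0, n3 stuck-at-1, n4 stuck-at-0, n5 stuck-at-1, n6 stuck-at-0}.
Test 2 (in0=1, in1=1, in2=1, in3=0, in4=1): fault-free n0=1, n1=0, n2=1, n3=1, n4=0, n5=1, n6=0 → 0; observed 1. Eliminates n1 stuck-at-1, n3 stuck-at-1, n4 stuck-at-0, n5 stuck-at-1, n6 stuck-at-0.
Test 3 (in0=1, in1=1, in2=1, in3=0, in4=0): fault-free n0=0, n1=0, n2=1, n3=1, n4=0, n5=0, n6=1 → 1; observed 1. Eliminates n2 stuck-at-0.
Only n0 stuck-at-0 is consistent with every test.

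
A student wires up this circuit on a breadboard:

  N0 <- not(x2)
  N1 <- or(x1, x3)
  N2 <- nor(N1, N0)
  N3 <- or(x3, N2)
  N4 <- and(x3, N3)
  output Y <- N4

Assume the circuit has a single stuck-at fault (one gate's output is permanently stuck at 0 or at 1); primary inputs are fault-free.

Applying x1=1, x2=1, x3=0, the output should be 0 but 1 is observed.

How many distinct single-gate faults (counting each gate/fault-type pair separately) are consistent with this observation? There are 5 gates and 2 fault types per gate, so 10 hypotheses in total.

1

Fault-free: N0=0, N1=1, N2=0, N3=0, N4=0 → 0. Observed 1.
  N0 stuck-at-0: output 0 ✗
  N0 stuck-at-1: output 0 ✗
  N1 stuck-at-0: output 0 ✗
  N1 stuck-at-1: output 0 ✗
  N2 stuck-at-0: output 0 ✗
  N2 stuck-at-1: output 0 ✗
  N3 stuck-at-0: output 0 ✗
  N3 stuck-at-1: output 0 ✗
  N4 stuck-at-0: output 0 ✗
  N4 stuck-at-1: output 1 ✓
Consistent faults: {N4 stuck-at-1} — 1 in all.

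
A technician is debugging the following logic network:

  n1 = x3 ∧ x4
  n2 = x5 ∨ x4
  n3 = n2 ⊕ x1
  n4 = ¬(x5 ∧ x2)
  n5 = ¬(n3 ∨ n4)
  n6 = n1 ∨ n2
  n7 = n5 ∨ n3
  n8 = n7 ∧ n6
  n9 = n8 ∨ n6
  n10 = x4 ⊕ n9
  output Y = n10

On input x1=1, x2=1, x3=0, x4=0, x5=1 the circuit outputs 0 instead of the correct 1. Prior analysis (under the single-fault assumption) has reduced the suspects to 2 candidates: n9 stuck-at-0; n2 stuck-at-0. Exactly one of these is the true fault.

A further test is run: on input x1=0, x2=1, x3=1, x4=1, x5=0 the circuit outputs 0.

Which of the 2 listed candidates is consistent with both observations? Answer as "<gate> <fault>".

n2 stuck-at-0

Evaluate each candidate on input x1=0, x2=1, x3=1, x4=1, x5=0:
  n9 stuck-at-0: n1=1, n2=1, n3=1, n4=1, n5=0, n6=1, n7=1, n8=1, n9=0 [stuck-at-0], n10=1 → 1 — eliminated
  n2 stuck-at-0: n1=1, n2=0 [stuck-at-0], n3=0, n4=1, n5=0, n6=1, n7=0, n8=0, n9=1, n10=0 → 0 — matches
Only n2 stuck-at-0 reproduces the observed 0.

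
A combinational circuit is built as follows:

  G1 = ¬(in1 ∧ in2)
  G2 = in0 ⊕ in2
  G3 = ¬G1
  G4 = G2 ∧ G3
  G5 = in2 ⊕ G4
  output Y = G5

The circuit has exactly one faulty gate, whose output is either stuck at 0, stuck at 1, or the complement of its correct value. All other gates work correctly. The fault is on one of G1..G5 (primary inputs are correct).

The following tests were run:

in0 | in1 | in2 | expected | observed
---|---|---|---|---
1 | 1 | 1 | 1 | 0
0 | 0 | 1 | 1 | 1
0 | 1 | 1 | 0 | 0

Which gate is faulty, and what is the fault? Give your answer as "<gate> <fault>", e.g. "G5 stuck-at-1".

Fault-free values for test 1 (in0=1, in1=1, in2=1): G1=0, G2=0, G3=1, G4=0, G5=1, giving Y=1. Observed 0.
Test 1: faults giving observed 0 are {G2 stuck-at-1, G2 inverted output, G4 stuck-at-1, G4 inverted output, G5 stuck-at-0, G5 inverted output}.
Test 2 (in0=0, in1=0, in2=1): fault-free G1=1, G2=1, G3=0, G4=0, G5=1 → 1; observed 1. Eliminates G4 stuck-at-1, G4 inverted output, G5 stuck-at-0, G5 inverted output.
Test 3 (in0=0, in1=1, in2=1): fault-free G1=0, G2=1, G3=1, G4=1, G5=0 → 0; observed 0. Eliminates G2 inverted output.
Only G2 stuck-at-1 is consistent with every test.

G2 stuck-at-1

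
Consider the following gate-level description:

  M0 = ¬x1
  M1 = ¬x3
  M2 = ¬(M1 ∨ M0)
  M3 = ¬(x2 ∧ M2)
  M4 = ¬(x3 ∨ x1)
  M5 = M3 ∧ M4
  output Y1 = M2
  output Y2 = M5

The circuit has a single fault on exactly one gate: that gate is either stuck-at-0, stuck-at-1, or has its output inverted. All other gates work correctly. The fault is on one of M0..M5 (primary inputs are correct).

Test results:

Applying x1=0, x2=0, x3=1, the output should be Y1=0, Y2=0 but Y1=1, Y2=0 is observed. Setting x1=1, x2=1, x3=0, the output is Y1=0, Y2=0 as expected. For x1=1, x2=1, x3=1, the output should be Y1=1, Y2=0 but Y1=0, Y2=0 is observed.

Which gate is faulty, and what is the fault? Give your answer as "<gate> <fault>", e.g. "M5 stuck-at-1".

M0 inverted output

Fault-free values for test 1 (x1=0, x2=0, x3=1): M0=1, M1=0, M2=0, M3=1, M4=0, M5=0, giving Y1=0, Y2=0. Observed Y1=1, Y2=0.
Test 1: faults giving observed Y1=1, Y2=0 are {M0 stuck-at-0, M0 inverted output, M2 stuck-at-1, M2 inverted output}.
Test 2 (x1=1, x2=1, x3=0): fault-free M0=0, M1=1, M2=0, M3=1, M4=0, M5=0 → Y1=0, Y2=0; observed Y1=0, Y2=0. Eliminates M2 stuck-at-1, M2 inverted output.
Test 3 (x1=1, x2=1, x3=1): fault-free M0=0, M1=0, M2=1, M3=0, M4=0, M5=0 → Y1=1, Y2=0; observed Y1=0, Y2=0. Eliminates M0 stuck-at-0.
Only M0 inverted output is consistent with every test.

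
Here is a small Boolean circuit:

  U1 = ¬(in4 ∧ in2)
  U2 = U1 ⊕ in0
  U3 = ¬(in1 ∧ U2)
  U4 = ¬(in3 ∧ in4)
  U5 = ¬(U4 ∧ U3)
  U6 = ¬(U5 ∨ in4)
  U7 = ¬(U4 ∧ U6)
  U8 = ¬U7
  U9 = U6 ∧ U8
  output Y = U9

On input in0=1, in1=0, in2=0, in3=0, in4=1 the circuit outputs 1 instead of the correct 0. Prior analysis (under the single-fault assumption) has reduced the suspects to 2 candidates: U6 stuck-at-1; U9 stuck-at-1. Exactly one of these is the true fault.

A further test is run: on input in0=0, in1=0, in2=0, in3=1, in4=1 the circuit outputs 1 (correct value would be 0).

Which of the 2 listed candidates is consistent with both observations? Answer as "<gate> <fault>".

Evaluate each candidate on input in0=0, in1=0, in2=0, in3=1, in4=1:
  U6 stuck-at-1: U1=1, U2=1, U3=1, U4=0, U5=1, U6=1 [stuck-at-1], U7=1, U8=0, U9=0 → 0 — eliminated
  U9 stuck-at-1: U1=1, U2=1, U3=1, U4=0, U5=1, U6=0, U7=1, U8=0, U9=1 [stuck-at-1] → 1 — matches
Only U9 stuck-at-1 reproduces the observed 1.

U9 stuck-at-1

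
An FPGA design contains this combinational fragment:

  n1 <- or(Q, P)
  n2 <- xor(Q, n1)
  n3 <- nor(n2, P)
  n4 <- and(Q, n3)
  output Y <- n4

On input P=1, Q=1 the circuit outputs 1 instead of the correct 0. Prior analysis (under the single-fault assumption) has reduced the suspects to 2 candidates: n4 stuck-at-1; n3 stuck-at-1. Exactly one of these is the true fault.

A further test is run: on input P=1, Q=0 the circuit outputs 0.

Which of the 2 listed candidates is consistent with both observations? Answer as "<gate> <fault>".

Evaluate each candidate on input P=1, Q=0:
  n4 stuck-at-1: n1=1, n2=1, n3=0, n4=1 [stuck-at-1] → 1 — eliminated
  n3 stuck-at-1: n1=1, n2=1, n3=1 [stuck-at-1], n4=0 → 0 — matches
Only n3 stuck-at-1 reproduces the observed 0.

n3 stuck-at-1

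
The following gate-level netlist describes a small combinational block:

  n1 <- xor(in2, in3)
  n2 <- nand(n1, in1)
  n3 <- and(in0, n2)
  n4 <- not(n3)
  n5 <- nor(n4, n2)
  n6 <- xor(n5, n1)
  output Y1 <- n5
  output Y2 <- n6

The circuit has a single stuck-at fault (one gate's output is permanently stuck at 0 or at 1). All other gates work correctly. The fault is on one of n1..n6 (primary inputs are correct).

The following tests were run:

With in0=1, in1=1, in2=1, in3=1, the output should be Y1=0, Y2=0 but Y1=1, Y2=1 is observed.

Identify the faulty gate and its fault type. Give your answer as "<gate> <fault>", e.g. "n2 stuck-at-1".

n5 stuck-at-1

Fault-free values for test 1 (in0=1, in1=1, in2=1, in3=1): n1=0, n2=1, n3=1, n4=0, n5=0, n6=0, giving Y1=0, Y2=0. Observed Y1=1, Y2=1.
Test 1: faults giving observed Y1=1, Y2=1 are {n5 stuck-at-1}.
Only n5 stuck-at-1 is consistent with every test.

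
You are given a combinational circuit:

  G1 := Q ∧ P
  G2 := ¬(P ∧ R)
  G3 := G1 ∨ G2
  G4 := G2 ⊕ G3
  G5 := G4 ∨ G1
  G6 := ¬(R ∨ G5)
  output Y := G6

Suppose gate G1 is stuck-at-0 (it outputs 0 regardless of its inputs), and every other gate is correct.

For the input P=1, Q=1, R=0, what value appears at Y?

Propagate with G1 forced: G1=0 [stuck-at-0], G2=1, G3=1, G4=0, G5=0, G6=1.
So Y = 1. (Without the fault it would be 0.)

1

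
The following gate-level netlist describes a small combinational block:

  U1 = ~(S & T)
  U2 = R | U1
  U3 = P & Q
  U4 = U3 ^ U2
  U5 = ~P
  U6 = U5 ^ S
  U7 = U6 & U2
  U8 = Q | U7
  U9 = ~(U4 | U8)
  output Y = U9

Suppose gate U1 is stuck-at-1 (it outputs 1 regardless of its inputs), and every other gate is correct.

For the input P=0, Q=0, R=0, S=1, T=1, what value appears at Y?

Propagate with U1 forced: U1=1 [stuck-at-1], U2=1, U3=0, U4=1, U5=1, U6=0, U7=0, U8=0, U9=0.
So Y = 0. (Without the fault it would be 1.)

0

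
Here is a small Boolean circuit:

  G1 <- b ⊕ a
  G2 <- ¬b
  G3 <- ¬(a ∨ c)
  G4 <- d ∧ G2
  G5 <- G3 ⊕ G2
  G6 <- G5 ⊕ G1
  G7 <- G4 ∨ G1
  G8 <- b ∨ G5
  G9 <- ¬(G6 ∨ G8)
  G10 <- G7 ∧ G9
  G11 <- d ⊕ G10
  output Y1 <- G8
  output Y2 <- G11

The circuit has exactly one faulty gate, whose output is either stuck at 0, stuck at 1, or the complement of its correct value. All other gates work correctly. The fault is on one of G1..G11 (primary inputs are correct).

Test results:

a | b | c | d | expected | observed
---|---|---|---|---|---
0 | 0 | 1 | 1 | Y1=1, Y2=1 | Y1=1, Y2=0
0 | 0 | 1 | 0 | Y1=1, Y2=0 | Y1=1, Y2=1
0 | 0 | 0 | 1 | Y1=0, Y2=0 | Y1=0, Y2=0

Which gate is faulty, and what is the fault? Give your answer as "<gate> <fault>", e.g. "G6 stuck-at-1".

G10 stuck-at-1

Fault-free values for test 1 (a=0, b=0, c=1, d=1): G1=0, G2=1, G3=0, G4=1, G5=1, G6=1, G7=1, G8=1, G9=0, G10=0, G11=1, giving Y1=1, Y2=1. Observed Y1=1, Y2=0.
Test 1: faults giving observed Y1=1, Y2=0 are {G9 stuck-at-1, G9 inverted output, G10 stuck-at-1, G10 inverted output, G11 stuck-at-0, G11 inverted output}.
Test 2 (a=0, b=0, c=1, d=0): fault-free G1=0, G2=1, G3=0, G4=0, G5=1, G6=1, G7=0, G8=1, G9=0, G10=0, G11=0 → Y1=1, Y2=0; observed Y1=1, Y2=1. Eliminates G9 stuck-at-1, G9 inverted output, G11 stuck-at-0.
Test 3 (a=0, b=0, c=0, d=1): fault-free G1=0, G2=1, G3=1, G4=1, G5=0, G6=0, G7=1, G8=0, G9=1, G10=1, G11=0 → Y1=0, Y2=0; observed Y1=0, Y2=0. Eliminates G10 inverted output, G11 inverted output.
Only G10 stuck-at-1 is consistent with every test.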